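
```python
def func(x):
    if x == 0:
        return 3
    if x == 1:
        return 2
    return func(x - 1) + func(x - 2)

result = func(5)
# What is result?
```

Build up from base cases: func(0)=3, func(1)=2, func(2)=5, func(3)=7, func(4)=12, func(5)=19

Answer: 19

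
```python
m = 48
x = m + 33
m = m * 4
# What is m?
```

Trace:
`m = 48` → m = 48
`x = m + 33` → x = 81
`m = m * 4` → m = 192
So m = 192

Answer: 192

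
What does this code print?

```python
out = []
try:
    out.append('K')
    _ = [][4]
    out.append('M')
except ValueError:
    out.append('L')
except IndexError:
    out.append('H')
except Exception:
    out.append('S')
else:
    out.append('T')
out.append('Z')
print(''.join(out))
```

Execution trace: 'K' (try body) → 'H' (except IndexError) → 'Z' (after the try/except). Output: KHZ

Answer: KHZ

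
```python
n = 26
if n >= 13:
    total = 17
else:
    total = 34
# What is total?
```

Trace:
`n = 26` → n = 26
`if n >= 13: ...` → n >= 13 is True → total = 17
So total = 17

Answer: 17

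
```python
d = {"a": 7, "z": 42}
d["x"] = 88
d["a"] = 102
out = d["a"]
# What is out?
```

Trace:
`d = {"a": 7, "z": 42}` → d = {'a': 7, 'z': 42}
`d["x"] = 88` → d = {'a': 7, 'z': 42, 'x': 88}
`d["a"] = 102` → d = {'a': 102, 'z': 42, 'x': 88}
`out = d["a"]` → out = 102
So out = 102

Answer: 102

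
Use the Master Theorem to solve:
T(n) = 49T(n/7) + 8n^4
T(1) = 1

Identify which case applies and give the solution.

a=49, b=7, f(n)=8n^4. log_7(49) = 2. Since c=4 > 2 and the regularity condition holds (49(n/7)^4 = (49/7^4)n^4 with 49/7^4 < 1), Case 3 applies: T(n) = Θ(f(n)) = O(n^4).

Answer: O(n^4) - Case 3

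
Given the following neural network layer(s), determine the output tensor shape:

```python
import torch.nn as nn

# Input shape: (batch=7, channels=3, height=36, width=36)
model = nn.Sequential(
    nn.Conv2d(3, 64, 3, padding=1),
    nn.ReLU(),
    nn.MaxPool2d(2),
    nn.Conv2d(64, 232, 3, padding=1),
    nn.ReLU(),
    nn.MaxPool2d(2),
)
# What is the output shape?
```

Input: (7, 3, 36, 36) -> after first Conv2d: (7, 64, 36, 36) -> after first MaxPool2d: (7, 64, 18, 18) -> after second Conv2d: (7, 232, 18, 18) -> Output: (7, 232, 9, 9)

Answer: (7, 232, 9, 9)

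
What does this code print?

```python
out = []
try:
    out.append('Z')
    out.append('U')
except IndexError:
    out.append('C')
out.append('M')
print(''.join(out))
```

Execution trace: 'Z' (try body) → 'U' (try body, no exception) → 'M' (after the try/except). Output: ZUM

Answer: ZUM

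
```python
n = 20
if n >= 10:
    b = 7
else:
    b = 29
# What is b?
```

Trace:
`n = 20` → n = 20
`if n >= 10: ...` → n >= 10 is True → b = 7
So b = 7

Answer: 7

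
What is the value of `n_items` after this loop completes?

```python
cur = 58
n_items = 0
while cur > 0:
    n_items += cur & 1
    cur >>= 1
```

Count set bits in 58 (binary: 0b111010)
`n_items` takes the values: 0 → 1 → 2 → 3 → 4

Answer: 4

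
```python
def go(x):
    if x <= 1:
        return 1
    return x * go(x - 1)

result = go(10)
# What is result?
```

go(10) = 10 * 9 * 8 * 7 * 6 * 5 * 4 * 3 * 2 * 1 = 3628800

Answer: 3628800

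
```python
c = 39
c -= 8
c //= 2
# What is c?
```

Trace:
`c = 39` → c = 39
`c -= 8` → c = 31
`c //= 2` → c = 15
So c = 15

Answer: 15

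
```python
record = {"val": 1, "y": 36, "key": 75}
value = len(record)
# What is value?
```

Trace:
`record = {"val": 1, "y": 36, "key": 75}` → record = {'val': 1, 'y': 36, 'key': 75}
`value = len(record)` → value = 3
So value = 3

Answer: 3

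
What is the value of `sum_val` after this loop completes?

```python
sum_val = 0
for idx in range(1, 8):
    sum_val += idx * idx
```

Sum of squares 1² to 7² = 140
`sum_val` takes the values: 0 → 1 → 5 → 14 → 30 → 55 → 91 → 140

Answer: 140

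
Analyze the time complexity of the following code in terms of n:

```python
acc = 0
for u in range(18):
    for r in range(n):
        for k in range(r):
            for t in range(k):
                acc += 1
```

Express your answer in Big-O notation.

Each loop level contributes: 1 × n × n × n. Multiplying the contributions gives O(n^3).

Answer: O(n^3)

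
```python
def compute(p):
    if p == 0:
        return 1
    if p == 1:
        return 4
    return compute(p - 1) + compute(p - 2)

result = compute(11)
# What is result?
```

Build up from base cases: compute(0)=1, compute(1)=4, compute(2)=5, compute(3)=9, compute(4)=14, compute(5)=23, compute(6)=37, ..., compute(11)=411

Answer: 411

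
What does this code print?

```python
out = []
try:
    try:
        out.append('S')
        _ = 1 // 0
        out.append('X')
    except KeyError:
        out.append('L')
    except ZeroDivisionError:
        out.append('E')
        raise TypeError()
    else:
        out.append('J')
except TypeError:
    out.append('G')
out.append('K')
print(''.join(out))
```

Execution trace: 'S' (inner try body) → 'E' (inner except ZeroDivisionError) → 'G' (outer except TypeError) → 'K' (after the try/except). Output: SEGK

Answer: SEGK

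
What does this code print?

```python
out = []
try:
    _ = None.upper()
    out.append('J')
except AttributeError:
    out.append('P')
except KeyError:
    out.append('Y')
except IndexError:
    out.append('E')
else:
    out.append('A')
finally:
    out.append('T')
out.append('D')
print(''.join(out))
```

Execution trace: 'P' (except AttributeError) → 'T' (finally) → 'D' (after the try/except). Output: PTD

Answer: PTD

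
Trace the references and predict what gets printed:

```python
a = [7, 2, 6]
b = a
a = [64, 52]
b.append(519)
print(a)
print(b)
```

Key concept: rebinding vs mutation: a is rebound to a new list, b still points at the original.
Step by step:
`a = [7, 2, 6]` → a = [7, 2, 6]
`b = a` → b = [7, 2, 6] (same object as a)
`a = [64, 52]` → a = [64, 52]
`b.append(519)` → b = [7, 2, 6, 519]
`print(a)` → prints [64, 52]
`print(b)` → prints [7, 2, 6, 519]

Answer:
[64, 52]
[7, 2, 6, 519]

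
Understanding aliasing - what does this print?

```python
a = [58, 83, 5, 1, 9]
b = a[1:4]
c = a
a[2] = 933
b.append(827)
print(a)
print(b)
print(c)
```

Key concept: slice vs alias.
Step by step:
`a = [58, 83, 5, 1, 9]` → a = [58, 83, 5, 1, 9]
`b = a[1:4]` → b = [83, 5, 1]
`c = a` → c = [58, 83, 5, 1, 9] (same object as a)
`a[2] = 933` → a = [58, 83, 933, 1, 9] (same object as c); c = [58, 83, 933, 1, 9] (same object as a)
`b.append(827)` → b = [83, 5, 1, 827]
`print(a)` → prints [58, 83, 933, 1, 9]
`print(b)` → prints [83, 5, 1, 827]
`print(c)` → prints [58, 83, 933, 1, 9]

Answer:
[58, 83, 933, 1, 9]
[83, 5, 1, 827]
[58, 83, 933, 1, 9]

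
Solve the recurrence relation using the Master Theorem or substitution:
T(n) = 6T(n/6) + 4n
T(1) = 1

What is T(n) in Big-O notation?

By Master Theorem: a=6, b=6, f(n)=4n. Since log_6(6) = 1 and f(n) = Θ(n^1), Case 2 applies. T(n) = O(n log n).

Answer: O(n log n)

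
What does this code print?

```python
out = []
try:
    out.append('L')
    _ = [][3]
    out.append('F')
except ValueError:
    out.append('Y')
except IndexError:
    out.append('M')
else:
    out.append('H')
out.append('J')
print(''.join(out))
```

Execution trace: 'L' (try body) → 'M' (except IndexError) → 'J' (after the try/except). Output: LMJ

Answer: LMJ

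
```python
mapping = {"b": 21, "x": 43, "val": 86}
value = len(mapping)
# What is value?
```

Trace:
`mapping = {"b": 21, "x": 43, "val": 86}` → mapping = {'b': 21, 'x': 43, 'val': 86}
`value = len(mapping)` → value = 3
So value = 3

Answer: 3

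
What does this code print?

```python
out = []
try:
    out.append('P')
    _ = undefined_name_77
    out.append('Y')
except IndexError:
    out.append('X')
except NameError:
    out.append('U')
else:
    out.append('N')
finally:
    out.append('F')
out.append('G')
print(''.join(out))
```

Execution trace: 'P' (try body) → 'U' (except NameError) → 'F' (finally) → 'G' (after the try/except). Output: PUFG

Answer: PUFG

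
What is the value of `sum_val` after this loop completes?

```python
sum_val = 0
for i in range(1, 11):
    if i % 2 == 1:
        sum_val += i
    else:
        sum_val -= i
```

Add odd, subtract even
`sum_val` takes the values: 0 → 1 → -1 → 2 → -2 → 3 → -3 → 4 → -4 → 5 → -5

Answer: -5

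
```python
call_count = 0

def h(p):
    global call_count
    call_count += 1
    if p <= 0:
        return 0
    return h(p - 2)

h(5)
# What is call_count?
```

Linear recursion stepping by 2: 4 calls from p=5 down to ≤0.

Answer: 4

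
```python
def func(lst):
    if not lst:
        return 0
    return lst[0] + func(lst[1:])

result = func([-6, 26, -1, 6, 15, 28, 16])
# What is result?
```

(-6) + 26 + (-1) + 6 + 15 + 28 + 16 + 0 = 84

Answer: 84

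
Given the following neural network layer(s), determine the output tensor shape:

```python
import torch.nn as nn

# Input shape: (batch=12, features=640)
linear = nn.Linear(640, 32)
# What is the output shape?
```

Input: (12, 640) -> Output: (12, 32)

Answer: (12, 32)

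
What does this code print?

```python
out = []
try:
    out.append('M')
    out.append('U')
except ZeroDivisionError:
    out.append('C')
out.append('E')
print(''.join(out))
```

Execution trace: 'M' (try body) → 'U' (try body, no exception) → 'E' (after the try/except). Output: MUE

Answer: MUE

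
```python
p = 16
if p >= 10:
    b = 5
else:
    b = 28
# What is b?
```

Trace:
`p = 16` → p = 16
`if p >= 10: ...` → p >= 10 is True → b = 5
So b = 5

Answer: 5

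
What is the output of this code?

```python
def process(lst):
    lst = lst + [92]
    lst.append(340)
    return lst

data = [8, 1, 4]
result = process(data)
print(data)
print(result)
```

Key concept: rebinding parameter vs mutation.
Step by step:
`data = [8, 1, 4]` → data = [8, 1, 4]
`result = process(data)` → result = [8, 1, 4, 92, 340]
`print(data)` → prints [8, 1, 4]
`print(result)` → prints [8, 1, 4, 92, 340]

Answer:
[8, 1, 4]
[8, 1, 4, 92, 340]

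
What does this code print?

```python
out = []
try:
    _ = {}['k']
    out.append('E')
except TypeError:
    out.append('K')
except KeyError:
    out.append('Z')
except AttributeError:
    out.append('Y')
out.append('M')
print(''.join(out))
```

Execution trace: 'Z' (except KeyError) → 'M' (after the try/except). Output: ZM

Answer: ZM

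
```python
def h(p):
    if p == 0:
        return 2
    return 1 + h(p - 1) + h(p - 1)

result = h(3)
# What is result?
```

h(p) = 1 + 2·h(p-1), h(0)=2. Closed form: (2+1)·2^3 - 1 = 23.

Answer: 23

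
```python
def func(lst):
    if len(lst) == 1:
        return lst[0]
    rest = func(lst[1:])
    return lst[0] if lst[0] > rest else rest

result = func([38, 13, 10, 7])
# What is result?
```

Recursive max over [38, 13, 10, 7] = 38

Answer: 38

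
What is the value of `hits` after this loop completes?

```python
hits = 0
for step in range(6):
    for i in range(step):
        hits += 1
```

Triangle number: 0+1+2+...+5
`hits` takes the values: 0 → 1 → 2 → 3 → 4 → 5 → 6 → 7 → 8 → 9 → 10 → 11 → 12 → 13 → 14 → 15

Answer: 15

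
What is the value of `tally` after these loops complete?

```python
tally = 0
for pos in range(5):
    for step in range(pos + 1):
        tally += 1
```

Triangle: 1 + 2 + ... + 5
`tally` takes the values: 0 → 1 → 2 → 3 → 4 → 5 → 6 → 7 → 8 → 9 → 10 → 11 → 12 → 13 → 14 → 15

Answer: 15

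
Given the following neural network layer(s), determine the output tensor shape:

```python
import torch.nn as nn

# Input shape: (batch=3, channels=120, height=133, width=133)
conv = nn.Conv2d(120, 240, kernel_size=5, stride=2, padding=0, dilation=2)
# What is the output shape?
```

Input: (3, 120, 133, 133) -> Output: (3, 240, 63, 63)

Answer: (3, 240, 63, 63)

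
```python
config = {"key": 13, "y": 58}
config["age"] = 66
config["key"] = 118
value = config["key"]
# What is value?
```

Trace:
`config = {"key": 13, "y": 58}` → config = {'key': 13, 'y': 58}
`config["age"] = 66` → config = {'key': 13, 'y': 58, 'age': 66}
`config["key"] = 118` → config = {'key': 118, 'y': 58, 'age': 66}
`value = config["key"]` → value = 118
So value = 118

Answer: 118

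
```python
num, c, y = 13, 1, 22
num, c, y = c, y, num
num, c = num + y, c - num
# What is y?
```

Trace:
`num, c, y = 13, 1, 22` → num = 13; c = 1; y = 22
`num, c, y = c, y, num` → num = 1; c = 22; y = 13
`num, c = num + y, c - num` → num = 14; c = 21
So y = 13

Answer: 13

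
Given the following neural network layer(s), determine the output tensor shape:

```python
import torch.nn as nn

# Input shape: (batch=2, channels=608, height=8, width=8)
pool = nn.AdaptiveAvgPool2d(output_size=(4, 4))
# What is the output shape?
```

Input: (2, 608, 8, 8) -> Output: (2, 608, 4, 4)

Answer: (2, 608, 4, 4)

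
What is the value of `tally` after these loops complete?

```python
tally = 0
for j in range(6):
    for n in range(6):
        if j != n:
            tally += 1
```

6² - 6 (exclude diagonal)
`tally` takes the values: 0 → 1 → 2 → 3 → 4 → 5 → 6 → 7 → 8 → 9 → 10 → 11 → 12 → 13 → 14 → 15 → 16 → 17 → 18 → 19 → 20 → 21 → 22 → 23 → 24 → 25 → 26 → 27 → 28 → 29 → 30

Answer: 30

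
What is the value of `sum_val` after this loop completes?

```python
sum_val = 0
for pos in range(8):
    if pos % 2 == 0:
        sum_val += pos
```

Sum of even numbers 0 to 7
`sum_val` takes the values: 0 → 2 → 6 → 12

Answer: 12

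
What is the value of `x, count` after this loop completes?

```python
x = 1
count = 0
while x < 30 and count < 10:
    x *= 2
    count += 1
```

Double until >= 30 or 10 iterations
`x, count` takes the values: (1, 0) → (2, 0) → (2, 1) → (4, 1) → (4, 2) → (8, 2) → (8, 3) → (16, 3) → (16, 4) → (32, 4) → (32, 5)

Answer: 32, 5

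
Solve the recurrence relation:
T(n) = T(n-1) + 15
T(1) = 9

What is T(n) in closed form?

Unrolling: T(n) = T(1) + 15·(n-1) = 9 + 15(n-1) = 15n - 6.

Answer: T(n) = 15n - 6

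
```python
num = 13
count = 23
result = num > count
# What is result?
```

Trace:
`num = 13` → num = 13
`count = 23` → count = 23
`result = num > count` → result = False
So result = False

Answer: False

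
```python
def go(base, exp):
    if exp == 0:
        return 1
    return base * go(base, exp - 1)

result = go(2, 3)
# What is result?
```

go(2, 3) = 2 * 2 * 2 = 8

Answer: 8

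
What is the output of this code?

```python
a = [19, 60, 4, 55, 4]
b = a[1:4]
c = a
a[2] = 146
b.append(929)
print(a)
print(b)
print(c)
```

Key concept: slice vs alias.
Step by step:
`a = [19, 60, 4, 55, 4]` → a = [19, 60, 4, 55, 4]
`b = a[1:4]` → b = [60, 4, 55]
`c = a` → c = [19, 60, 4, 55, 4] (same object as a)
`a[2] = 146` → a = [19, 60, 146, 55, 4] (same object as c); c = [19, 60, 146, 55, 4] (same object as a)
`b.append(929)` → b = [60, 4, 55, 929]
`print(a)` → prints [19, 60, 146, 55, 4]
`print(b)` → prints [60, 4, 55, 929]
`print(c)` → prints [19, 60, 146, 55, 4]

Answer:
[19, 60, 146, 55, 4]
[60, 4, 55, 929]
[19, 60, 146, 55, 4]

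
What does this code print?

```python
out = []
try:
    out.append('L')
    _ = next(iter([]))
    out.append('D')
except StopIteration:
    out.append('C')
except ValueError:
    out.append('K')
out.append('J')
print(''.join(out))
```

Execution trace: 'L' (try body) → 'C' (except StopIteration) → 'J' (after the try/except). Output: LCJ

Answer: LCJ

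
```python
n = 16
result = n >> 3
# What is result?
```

Trace:
`n = 16` → n = 16
`result = n >> 3` → result = 2
So result = 2

Answer: 2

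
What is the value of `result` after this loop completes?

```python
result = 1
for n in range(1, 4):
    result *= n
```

3! = 6
`result` takes the values: 1 → 2 → 6

Answer: 6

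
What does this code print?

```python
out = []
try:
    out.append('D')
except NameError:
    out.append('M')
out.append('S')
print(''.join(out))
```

Execution trace: 'D' (try body, no exception) → 'S' (after the try/except). Output: DS

Answer: DS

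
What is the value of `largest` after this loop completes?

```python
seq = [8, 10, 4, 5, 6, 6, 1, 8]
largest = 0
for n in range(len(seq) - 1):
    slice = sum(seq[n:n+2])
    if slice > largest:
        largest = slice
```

Max sum of 2-element window in [8, 10, 4, 5, 6, 6, 1, 8]
`largest` takes the values: 0 → 18

Answer: 18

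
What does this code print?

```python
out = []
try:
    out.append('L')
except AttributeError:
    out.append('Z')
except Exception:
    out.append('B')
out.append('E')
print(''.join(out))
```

Execution trace: 'L' (try body, no exception) → 'E' (after the try/except). Output: LE

Answer: LE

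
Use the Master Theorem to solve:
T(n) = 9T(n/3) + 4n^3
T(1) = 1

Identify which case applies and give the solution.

a=9, b=3, f(n)=4n^3. log_3(9) = 2. Since c=3 > 2 and the regularity condition holds (9(n/3)^3 = (9/3^3)n^3 with 9/3^3 < 1), Case 3 applies: T(n) = Θ(f(n)) = O(n^3).

Answer: O(n^3) - Case 3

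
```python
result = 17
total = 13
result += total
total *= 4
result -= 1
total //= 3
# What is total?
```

Trace:
`result = 17` → result = 17
`total = 13` → total = 13
`result += total` → result = 30
`total *= 4` → total = 52
`result -= 1` → result = 29
`total //= 3` → total = 17
So total = 17

Answer: 17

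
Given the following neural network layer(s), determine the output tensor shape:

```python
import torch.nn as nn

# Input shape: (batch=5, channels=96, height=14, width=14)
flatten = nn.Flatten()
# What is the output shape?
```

Input: (5, 96, 14, 14) -> Output: (5, 18816)

Answer: (5, 18816)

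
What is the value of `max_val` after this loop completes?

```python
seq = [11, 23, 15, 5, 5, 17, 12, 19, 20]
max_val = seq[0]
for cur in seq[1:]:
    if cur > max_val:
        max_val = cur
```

Maximum of [11, 23, 15, 5, 5, 17, 12, 19, 20]
`max_val` takes the values: 11 → 23

Answer: 23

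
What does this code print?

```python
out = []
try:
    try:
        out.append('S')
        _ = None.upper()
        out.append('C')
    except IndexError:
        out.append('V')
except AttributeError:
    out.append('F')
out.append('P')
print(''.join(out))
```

Execution trace: 'S' (inner try body) → 'F' (outer except AttributeError) → 'P' (after the try/except). Output: SFP

Answer: SFP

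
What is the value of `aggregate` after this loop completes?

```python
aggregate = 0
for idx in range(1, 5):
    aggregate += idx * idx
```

Sum of squares 1² to 4² = 30
`aggregate` takes the values: 0 → 1 → 5 → 14 → 30

Answer: 30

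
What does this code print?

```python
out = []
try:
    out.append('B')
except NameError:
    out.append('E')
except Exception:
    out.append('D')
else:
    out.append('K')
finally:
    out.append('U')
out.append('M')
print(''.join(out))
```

Execution trace: 'B' (try body, no exception) → 'K' (else) → 'U' (finally) → 'M' (after the try/except). Output: BKUM

Answer: BKUM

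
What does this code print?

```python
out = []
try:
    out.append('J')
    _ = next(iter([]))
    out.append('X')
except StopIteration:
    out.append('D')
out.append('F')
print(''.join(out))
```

Execution trace: 'J' (try body) → 'D' (except StopIteration) → 'F' (after the try/except). Output: JDF

Answer: JDF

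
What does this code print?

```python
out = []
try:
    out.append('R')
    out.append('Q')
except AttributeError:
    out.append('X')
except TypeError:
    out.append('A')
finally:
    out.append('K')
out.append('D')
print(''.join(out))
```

Execution trace: 'R' (try body) → 'Q' (try body, no exception) → 'K' (finally) → 'D' (after the try/except). Output: RQKD

Answer: RQKD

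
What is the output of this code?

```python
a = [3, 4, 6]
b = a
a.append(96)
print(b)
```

Key concept: basic list aliasing.
Step by step:
`a = [3, 4, 6]` → a = [3, 4, 6]
`b = a` → b = [3, 4, 6] (same object as a)
`a.append(96)` → a = [3, 4, 6, 96] (same object as b); b = [3, 4, 6, 96] (same object as a)
`print(b)` → prints [3, 4, 6, 96]

Answer: [3, 4, 6, 96]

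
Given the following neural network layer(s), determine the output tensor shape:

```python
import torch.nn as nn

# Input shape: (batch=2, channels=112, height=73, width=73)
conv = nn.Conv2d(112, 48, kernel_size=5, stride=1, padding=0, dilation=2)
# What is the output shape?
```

Input: (2, 112, 73, 73) -> Output: (2, 48, 65, 65)

Answer: (2, 48, 65, 65)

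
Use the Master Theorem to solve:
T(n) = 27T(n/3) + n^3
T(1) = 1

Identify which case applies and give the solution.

a=27, b=3, f(n)=n^3. log_3(27) = 3. Since c=3 = 3, Case 2 applies: T(n) = Θ(n^log_b(a) · log n) = O(n^3 log n).

Answer: O(n^3 log n) - Case 2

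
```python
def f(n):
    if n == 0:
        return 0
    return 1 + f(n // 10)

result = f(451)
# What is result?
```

Count of digits of 451: 3

Answer: 3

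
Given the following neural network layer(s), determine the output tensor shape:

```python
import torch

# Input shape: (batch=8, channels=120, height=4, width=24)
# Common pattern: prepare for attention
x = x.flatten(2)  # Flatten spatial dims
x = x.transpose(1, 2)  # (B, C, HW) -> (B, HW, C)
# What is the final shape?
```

Input: (8, 120, 4, 24) -> after flatten(2): (8, 120, 96) -> Output: (8, 96, 120)

Answer: (8, 96, 120)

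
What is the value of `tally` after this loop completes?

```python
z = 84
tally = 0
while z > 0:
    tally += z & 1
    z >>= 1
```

Count set bits in 84 (binary: 0b1010100)
`tally` takes the values: 0 → 1 → 2 → 3

Answer: 3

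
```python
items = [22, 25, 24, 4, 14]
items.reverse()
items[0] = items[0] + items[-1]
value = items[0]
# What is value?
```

Trace:
`items = [22, 25, 24, 4, 14]` → items = [22, 25, 24, 4, 14]
`items.reverse()` → items = [14, 4, 24, 25, 22]
`items[0] = items[0] + items[-1]` → items = [36, 4, 24, 25, 22]
`value = items[0]` → value = 36
So value = 36

Answer: 36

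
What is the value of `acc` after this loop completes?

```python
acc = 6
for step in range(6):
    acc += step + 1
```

Start at 6, add 1 to 6 = 27
`acc` takes the values: 6 → 7 → 9 → 12 → 16 → 21 → 27

Answer: 27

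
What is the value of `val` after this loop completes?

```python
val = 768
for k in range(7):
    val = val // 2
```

Halve 7 times: 768 // 2^7 = 6
`val` takes the values: 768 → 384 → 192 → 96 → 48 → 24 → 12 → 6

Answer: 6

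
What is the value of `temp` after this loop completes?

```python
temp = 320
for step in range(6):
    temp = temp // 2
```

Halve 6 times: 320 // 2^6 = 5
`temp` takes the values: 320 → 160 → 80 → 40 → 20 → 10 → 5

Answer: 5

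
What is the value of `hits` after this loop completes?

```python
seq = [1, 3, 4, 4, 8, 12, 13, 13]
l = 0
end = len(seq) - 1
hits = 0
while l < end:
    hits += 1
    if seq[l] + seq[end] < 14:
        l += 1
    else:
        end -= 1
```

Steps to find pair summing to 14
`hits` takes the values: 0 → 1 → 2 → 3 → 4 → 5 → 6 → 7

Answer: 7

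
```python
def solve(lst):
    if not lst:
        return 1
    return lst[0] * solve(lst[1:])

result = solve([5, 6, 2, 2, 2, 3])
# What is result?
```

Product over [5, 6, 2, 2, 2, 3] = 5 * 6 * 2 * 2 * 2 * 3 = 720

Answer: 720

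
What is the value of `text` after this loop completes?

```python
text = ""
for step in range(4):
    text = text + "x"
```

Repeat 'x' 4 times
`text` takes the values: "" → "x" → "xx" → "xxx" → "xxxx"

Answer: "xxxx"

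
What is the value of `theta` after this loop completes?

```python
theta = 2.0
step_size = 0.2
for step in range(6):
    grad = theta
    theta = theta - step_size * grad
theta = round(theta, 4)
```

Gradient descent: w = 2.0 * (1 - 0.2)^6
`theta` takes the values: 2.0 → 1.6 → 1.28 → 1.024 → 0.8192 → 0.65536 → 0.524288 → 0.5243

Answer: 0.5243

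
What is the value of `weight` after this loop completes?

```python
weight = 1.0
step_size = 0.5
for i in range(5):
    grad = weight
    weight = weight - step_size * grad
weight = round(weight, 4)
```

Gradient descent: w = 1.0 * (1 - 0.5)^5
`weight` takes the values: 1.0 → 0.5 → 0.25 → 0.125 → 0.0625 → 0.03125 → 0.0312

Answer: 0.0312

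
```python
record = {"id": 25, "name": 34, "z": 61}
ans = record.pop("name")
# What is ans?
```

Trace:
`record = {"id": 25, "name": 34, "z": 61}` → record = {'id': 25, 'name': 34, 'z': 61}
`ans = record.pop("name")` → record = {'id': 25, 'z': 61}; ans = 34
So ans = 34

Answer: 34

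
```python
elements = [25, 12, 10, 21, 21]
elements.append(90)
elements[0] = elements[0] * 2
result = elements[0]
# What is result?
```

Trace:
`elements = [25, 12, 10, 21, 21]` → elements = [25, 12, 10, 21, 21]
`elements.append(90)` → elements = [25, 12, 10, 21, 21, 90]
`elements[0] = elements[0] * 2` → elements = [50, 12, 10, 21, 21, 90]
`result = elements[0]` → result = 50
So result = 50

Answer: 50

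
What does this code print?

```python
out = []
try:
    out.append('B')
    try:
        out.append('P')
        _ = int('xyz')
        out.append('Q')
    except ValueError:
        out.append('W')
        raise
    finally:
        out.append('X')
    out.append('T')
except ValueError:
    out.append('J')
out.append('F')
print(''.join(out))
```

Execution trace: 'B' (try body) → 'P' (inner try body) → 'W' (inner except ValueError) → 'X' (inner finally) → 'J' (except ValueError) → 'F' (after the try/except). Output: BPWXJF

Answer: BPWXJF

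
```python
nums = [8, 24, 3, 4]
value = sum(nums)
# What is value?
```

Trace:
`nums = [8, 24, 3, 4]` → nums = [8, 24, 3, 4]
`value = sum(nums)` → value = 39
So value = 39

Answer: 39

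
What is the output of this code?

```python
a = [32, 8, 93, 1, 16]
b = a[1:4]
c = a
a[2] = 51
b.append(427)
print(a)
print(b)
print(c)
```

Key concept: slice vs alias.
Step by step:
`a = [32, 8, 93, 1, 16]` → a = [32, 8, 93, 1, 16]
`b = a[1:4]` → b = [8, 93, 1]
`c = a` → c = [32, 8, 93, 1, 16] (same object as a)
`a[2] = 51` → a = [32, 8, 51, 1, 16] (same object as c); c = [32, 8, 51, 1, 16] (same object as a)
`b.append(427)` → b = [8, 93, 1, 427]
`print(a)` → prints [32, 8, 51, 1, 16]
`print(b)` → prints [8, 93, 1, 427]
`print(c)` → prints [32, 8, 51, 1, 16]

Answer:
[32, 8, 51, 1, 16]
[8, 93, 1, 427]
[32, 8, 51, 1, 16]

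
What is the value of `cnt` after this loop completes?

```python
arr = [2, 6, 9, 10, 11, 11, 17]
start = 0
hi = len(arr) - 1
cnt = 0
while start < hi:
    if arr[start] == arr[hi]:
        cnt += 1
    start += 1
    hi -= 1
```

Count matching pairs from ends
`cnt` takes the values: 0

Answer: 0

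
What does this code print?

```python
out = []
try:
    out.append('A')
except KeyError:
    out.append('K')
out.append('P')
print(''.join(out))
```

Execution trace: 'A' (try body, no exception) → 'P' (after the try/except). Output: AP

Answer: AP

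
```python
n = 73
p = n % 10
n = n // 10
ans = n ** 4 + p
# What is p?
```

Trace:
`n = 73` → n = 73
`p = n % 10` → p = 3
`n = n // 10` → n = 7
`ans = n ** 4 + p` → ans = 2404
So p = 3

Answer: 3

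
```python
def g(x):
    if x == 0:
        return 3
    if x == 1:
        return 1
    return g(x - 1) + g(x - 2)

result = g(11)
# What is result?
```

Build up from base cases: g(0)=3, g(1)=1, g(2)=4, g(3)=5, g(4)=9, g(5)=14, g(6)=23, ..., g(11)=254

Answer: 254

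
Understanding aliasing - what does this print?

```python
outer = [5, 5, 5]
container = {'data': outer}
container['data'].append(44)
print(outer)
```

Key concept: dict holds reference to list.
Step by step:
`outer = [5, 5, 5]` → outer = [5, 5, 5]
`container = {'data': outer}` → container = {'data': [5, 5, 5]}
`container['data'].append(44)` → outer = [5, 5, 5, 44]; container = {'data': [5, 5, 5, 44]}
`print(outer)` → prints [5, 5, 5, 44]

Answer: [5, 5, 5, 44]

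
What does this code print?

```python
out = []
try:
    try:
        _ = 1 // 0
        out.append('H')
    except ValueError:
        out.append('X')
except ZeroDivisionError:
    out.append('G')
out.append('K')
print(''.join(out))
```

Execution trace: 'G' (outer except ZeroDivisionError) → 'K' (after the try/except). Output: GK

Answer: GK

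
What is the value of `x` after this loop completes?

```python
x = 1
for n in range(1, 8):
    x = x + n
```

Start at 1, add 1 through 7
`x` takes the values: 1 → 2 → 4 → 7 → 11 → 16 → 22 → 29

Answer: 29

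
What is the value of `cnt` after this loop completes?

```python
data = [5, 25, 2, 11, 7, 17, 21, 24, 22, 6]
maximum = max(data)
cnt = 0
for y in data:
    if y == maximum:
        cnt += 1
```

Count of max value 25 in [5, 25, 2, 11, 7, 17, 21, 24, 22, 6]
`cnt` takes the values: 0 → 1

Answer: 1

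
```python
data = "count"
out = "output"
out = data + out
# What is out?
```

Trace:
`data = "count"` → data = 'count'
`out = "output"` → out = 'output'
`out = data + out` → out = 'countoutput'
So out = 'countoutput'

Answer: 'countoutput'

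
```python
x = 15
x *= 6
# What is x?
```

Trace:
`x = 15` → x = 15
`x *= 6` → x = 90
So x = 90

Answer: 90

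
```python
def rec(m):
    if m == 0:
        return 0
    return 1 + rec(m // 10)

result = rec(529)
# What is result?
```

Count of digits of 529: 3

Answer: 3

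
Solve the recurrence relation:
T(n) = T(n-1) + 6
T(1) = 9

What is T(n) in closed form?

Unrolling: T(n) = T(1) + 6·(n-1) = 9 + 6(n-1) = 6n + 3.

Answer: T(n) = 6n + 3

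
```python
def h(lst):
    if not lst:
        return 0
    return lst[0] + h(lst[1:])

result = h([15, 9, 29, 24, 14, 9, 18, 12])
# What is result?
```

15 + 9 + 29 + 24 + 14 + 9 + 18 + 12 + 0 = 130

Answer: 130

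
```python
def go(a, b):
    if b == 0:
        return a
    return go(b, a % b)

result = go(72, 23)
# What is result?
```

go(72, 23) -> go(23, 3) -> go(3, 2) -> go(2, 1) -> go(1, 0) -> 1

Answer: 1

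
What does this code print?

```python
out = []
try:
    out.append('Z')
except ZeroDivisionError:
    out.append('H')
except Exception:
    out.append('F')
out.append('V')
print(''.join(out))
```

Execution trace: 'Z' (try body, no exception) → 'V' (after the try/except). Output: ZV

Answer: ZV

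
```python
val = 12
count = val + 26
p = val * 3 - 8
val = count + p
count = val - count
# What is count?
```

Trace:
`val = 12` → val = 12
`count = val + 26` → count = 38
`p = val * 3 - 8` → p = 28
`val = count + p` → val = 66
`count = val - count` → count = 28
So count = 28

Answer: 28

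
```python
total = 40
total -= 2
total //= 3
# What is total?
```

Trace:
`total = 40` → total = 40
`total -= 2` → total = 38
`total //= 3` → total = 12
So total = 12

Answer: 12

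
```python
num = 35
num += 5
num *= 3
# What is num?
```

Trace:
`num = 35` → num = 35
`num += 5` → num = 40
`num *= 3` → num = 120
So num = 120

Answer: 120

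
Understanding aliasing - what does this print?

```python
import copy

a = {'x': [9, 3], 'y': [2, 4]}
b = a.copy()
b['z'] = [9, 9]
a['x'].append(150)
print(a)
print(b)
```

Key concept: shallow copy of dict with mutable values.
Step by step:
`a = {'x': [9, 3], 'y': [2, 4]}` → a = {'x': [9, 3], 'y': [2, 4]}
`b = a.copy()` → b = {'x': [9, 3], 'y': [2, 4]}
`b['z'] = [9, 9]` → b = {'x': [9, 3], 'y': [2, 4], 'z': [9, 9]}
`a['x'].append(150)` → a = {'x': [9, 3, 150], 'y': [2, 4]}; b = {'x': [9, 3, 150], 'y': [2, 4], 'z': [9, 9]}
`print(a)` → prints {'x': [9, 3, 150], 'y': [2, 4]}
`print(b)` → prints {'x': [9, 3, 150], 'y': [2, 4], 'z': [9, 9]}

Answer:
{'x': [9, 3, 150], 'y': [2, 4]}
{'x': [9, 3, 150], 'y': [2, 4], 'z': [9, 9]}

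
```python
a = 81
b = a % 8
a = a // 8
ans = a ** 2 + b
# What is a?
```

Trace:
`a = 81` → a = 81
`b = a % 8` → b = 1
`a = a // 8` → a = 10
`ans = a ** 2 + b` → ans = 101
So a = 10

Answer: 10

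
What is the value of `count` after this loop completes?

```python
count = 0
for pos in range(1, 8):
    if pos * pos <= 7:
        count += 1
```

Count numbers where pos² ≤ 7
`count` takes the values: 0 → 1 → 2

Answer: 2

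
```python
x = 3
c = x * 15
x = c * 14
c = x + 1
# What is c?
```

Trace:
`x = 3` → x = 3
`c = x * 15` → c = 45
`x = c * 14` → x = 630
`c = x + 1` → c = 631
So c = 631

Answer: 631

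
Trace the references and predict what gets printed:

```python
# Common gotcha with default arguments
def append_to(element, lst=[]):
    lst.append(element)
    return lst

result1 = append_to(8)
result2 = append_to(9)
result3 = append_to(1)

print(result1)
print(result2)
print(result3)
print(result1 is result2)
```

Key concept: mutable default argument gotcha.
Step by step:
`result1 = append_to(8)` → result1 = [8]
`result2 = append_to(9)` → result1 = [8, 9] (same object as result2); result2 = [8, 9] (same object as result1)
`result3 = append_to(1)` → result1 = [8, 9, 1] (same object as result2, result3); result2 = [8, 9, 1] (same object as result1, result3); result3 = [8, 9, 1] (same object as result1, result2)
`print(result1)` → prints [8, 9, 1]
`print(result2)` → prints [8, 9, 1]
`print(result3)` → prints [8, 9, 1]
`print(result1 is result2)` → prints True

Answer:
[8, 9, 1]
[8, 9, 1]
[8, 9, 1]
True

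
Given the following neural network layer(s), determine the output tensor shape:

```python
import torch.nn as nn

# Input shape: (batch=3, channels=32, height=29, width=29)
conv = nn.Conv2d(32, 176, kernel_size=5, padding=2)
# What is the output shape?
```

Input: (3, 32, 29, 29) -> Output: (3, 176, 29, 29)

Answer: (3, 176, 29, 29)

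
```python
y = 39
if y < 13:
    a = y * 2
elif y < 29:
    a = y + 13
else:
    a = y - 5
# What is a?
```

Trace:
`y = 39` → y = 39
`if y < 13: ...` → y < 13 is False, y < 29 is False, take else branch → a = 34
So a = 34

Answer: 34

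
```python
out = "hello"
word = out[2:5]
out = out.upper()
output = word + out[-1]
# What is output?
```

Trace:
`out = "hello"` → out = 'hello'
`word = out[2:5]` → word = 'llo'
`out = out.upper()` → out = 'HELLO'
`output = word + out[-1]` → output = 'lloO'
So output = 'lloO'

Answer: 'lloO'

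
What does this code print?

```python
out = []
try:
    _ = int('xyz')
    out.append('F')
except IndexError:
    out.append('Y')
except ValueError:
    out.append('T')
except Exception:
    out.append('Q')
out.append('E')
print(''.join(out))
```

Execution trace: 'T' (except ValueError) → 'E' (after the try/except). Output: TE

Answer: TE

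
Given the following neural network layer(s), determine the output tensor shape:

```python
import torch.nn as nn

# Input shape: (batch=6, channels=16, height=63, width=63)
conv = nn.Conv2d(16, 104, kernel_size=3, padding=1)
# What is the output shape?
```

Input: (6, 16, 63, 63) -> Output: (6, 104, 63, 63)

Answer: (6, 104, 63, 63)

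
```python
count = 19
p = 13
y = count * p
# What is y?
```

Trace:
`count = 19` → count = 19
`p = 13` → p = 13
`y = count * p` → y = 247
So y = 247

Answer: 247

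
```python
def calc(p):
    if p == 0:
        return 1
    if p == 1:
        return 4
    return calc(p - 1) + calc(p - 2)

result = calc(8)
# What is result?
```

Build up from base cases: calc(0)=1, calc(1)=4, calc(2)=5, calc(3)=9, calc(4)=14, calc(5)=23, calc(6)=37, ..., calc(8)=97

Answer: 97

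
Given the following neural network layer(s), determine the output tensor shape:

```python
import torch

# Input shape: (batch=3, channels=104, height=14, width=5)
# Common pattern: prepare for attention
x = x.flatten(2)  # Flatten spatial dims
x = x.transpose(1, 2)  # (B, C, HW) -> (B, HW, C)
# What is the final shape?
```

Input: (3, 104, 14, 5) -> after flatten(2): (3, 104, 70) -> Output: (3, 70, 104)

Answer: (3, 70, 104)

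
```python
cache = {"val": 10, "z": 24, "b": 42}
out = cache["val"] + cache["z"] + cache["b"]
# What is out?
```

Trace:
`cache = {"val": 10, "z": 24, "b": 42}` → cache = {'val': 10, 'z': 24, 'b': 42}
`out = cache["val"] + cache["z"] + cache["b"]` → out = 76
So out = 76

Answer: 76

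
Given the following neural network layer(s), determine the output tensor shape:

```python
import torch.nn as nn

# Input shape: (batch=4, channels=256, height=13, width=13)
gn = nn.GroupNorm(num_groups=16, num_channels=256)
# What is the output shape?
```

Input: (4, 256, 13, 13) -> Output: (4, 256, 13, 13)

Answer: (4, 256, 13, 13)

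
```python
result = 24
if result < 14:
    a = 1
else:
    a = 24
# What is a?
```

Trace:
`result = 24` → result = 24
`if result < 14: ...` → result < 14 is False, take else branch → a = 24
So a = 24

Answer: 24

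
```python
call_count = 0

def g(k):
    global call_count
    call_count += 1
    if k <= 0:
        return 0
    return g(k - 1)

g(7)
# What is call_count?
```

Linear recursion stepping by 1: 8 calls from k=7 down to ≤0.

Answer: 8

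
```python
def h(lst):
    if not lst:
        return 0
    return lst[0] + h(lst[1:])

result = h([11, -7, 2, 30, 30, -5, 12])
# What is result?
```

11 + (-7) + 2 + 30 + 30 + (-5) + 12 + 0 = 73

Answer: 73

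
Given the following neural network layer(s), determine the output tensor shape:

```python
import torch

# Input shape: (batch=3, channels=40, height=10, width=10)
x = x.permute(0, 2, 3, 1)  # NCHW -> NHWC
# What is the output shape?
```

Input: (3, 40, 10, 10) -> Output: (3, 10, 10, 40)

Answer: (3, 10, 10, 40)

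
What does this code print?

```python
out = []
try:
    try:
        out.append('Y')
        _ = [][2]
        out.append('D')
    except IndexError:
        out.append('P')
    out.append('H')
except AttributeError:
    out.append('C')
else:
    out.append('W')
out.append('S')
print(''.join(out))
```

Execution trace: 'Y' (inner try body) → 'P' (inner except IndexError) → 'H' (try body, no exception) → 'W' (else) → 'S' (after the try/except). Output: YPHWS

Answer: YPHWS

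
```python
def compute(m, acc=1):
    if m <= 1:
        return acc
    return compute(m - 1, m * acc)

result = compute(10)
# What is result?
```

Accumulator trace (n, acc): (10, 1) -> (9, 10) -> (8, 90) -> (7, 720) -> (6, 5040) -> (5, 30240) -> (4, 151200) -> (3, 604800) -> (2, 1814400) -> (1, 3628800) -> return 3628800

Answer: 3628800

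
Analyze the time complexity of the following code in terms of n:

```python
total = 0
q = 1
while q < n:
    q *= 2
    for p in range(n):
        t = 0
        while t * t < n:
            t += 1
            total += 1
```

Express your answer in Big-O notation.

Each loop level contributes: log n × n × √n. Multiplying the contributions gives O(n√n log n).

Answer: O(n√n log n)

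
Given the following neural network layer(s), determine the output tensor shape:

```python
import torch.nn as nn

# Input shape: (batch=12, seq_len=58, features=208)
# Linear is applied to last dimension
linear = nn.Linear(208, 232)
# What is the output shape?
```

Input: (12, 58, 208) -> Output: (12, 58, 232)

Answer: (12, 58, 232)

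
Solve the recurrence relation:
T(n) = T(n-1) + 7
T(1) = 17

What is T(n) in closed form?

Unrolling: T(n) = T(1) + 7·(n-1) = 17 + 7(n-1) = 7n + 10.

Answer: T(n) = 7n + 10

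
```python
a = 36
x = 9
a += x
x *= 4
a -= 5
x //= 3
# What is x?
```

Trace:
`a = 36` → a = 36
`x = 9` → x = 9
`a += x` → a = 45
`x *= 4` → x = 36
`a -= 5` → a = 40
`x //= 3` → x = 12
So x = 12

Answer: 12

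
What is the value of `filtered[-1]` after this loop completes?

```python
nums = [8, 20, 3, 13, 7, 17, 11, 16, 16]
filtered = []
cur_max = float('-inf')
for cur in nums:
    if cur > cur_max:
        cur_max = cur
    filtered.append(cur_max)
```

Running max ends at 20
`filtered` takes the values: [] → [8] → [8, 20] → [8, 20, 20] → [8, 20, 20, 20] → [8, 20, 20, 20, 20] → [8, 20, 20, 20, 20, 20] → [8, 20, 20, 20, 20, 20, 20] → [8, 20, 20, 20, 20, 20, 20, 20] → [8, 20, 20, 20, 20, 20, 20, 20, 20]
So `filtered[-1]` = 20

Answer: 20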